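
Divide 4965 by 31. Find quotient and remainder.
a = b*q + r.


4965 = 31 * 160 + 5
Check: 4960 + 5 = 4965

q = 160, r = 5


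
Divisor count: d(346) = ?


346 = 2^1 × 173^1
d(346) = (1+1) × (1+1) = 4

4 divisors


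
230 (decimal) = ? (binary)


230 (base 10) = 230 (decimal)
230 (decimal) = 11100110 (base 2)


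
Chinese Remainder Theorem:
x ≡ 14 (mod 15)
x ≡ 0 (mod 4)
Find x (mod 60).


M = 15*4 = 60
M1 = M/15 = 4, M2 = M/4 = 15
M1^(-1) mod 15 = 4, M2^(-1) mod 4 = 3
x = 14*4*4 + 0*15*3 = 224
224 mod 60 = 44
Check: 44 mod 15 = 14 ✓, 44 mod 4 = 0 ✓

x ≡ 44 (mod 60)


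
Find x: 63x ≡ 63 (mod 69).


GCD(63, 69) = 3 divides 63
Divide: 21x ≡ 21 (mod 23)
x ≡ 1 (mod 23)


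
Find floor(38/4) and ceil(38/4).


38/4 = 9.5000
floor = 9
ceil = 10

floor = 9, ceil = 10


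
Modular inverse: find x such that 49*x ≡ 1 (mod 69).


Use the extended Euclidean algorithm on (69, 49); each row r = 69*s + 49*t:
r=69, s=1, t=0
r=49, s=0, t=1
q=1: r=20, s=1, t=-1   [69*(1) + 49*(-1) = 20]
q=2: r=9, s=-2, t=3   [69*(-2) + 49*(3) = 9]
q=2: r=2, s=5, t=-7   [69*(5) + 49*(-7) = 2]
q=4: r=1, s=-22, t=31   [69*(-22) + 49*(31) = 1]
q=2: r=0, s=49, t=-69   [69*(49) + 49*(-69) = 0]
GCD = 1 with t = 31, so 49*(31) ≡ 1 (mod 69)
Inverse = 31 mod 69 = 31
Check: 49 * 31 = 1519 ≡ 1 (mod 69)

49^(-1) ≡ 31 (mod 69)


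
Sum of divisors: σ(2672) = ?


Divisors of 2672: 1, 2, 4, 8, 16, 167, 334, 668, 1336, 2672
Sum = 1 + 2 + 4 + 8 + 16 + 167 + 334 + 668 + 1336 + 2672 = 5208

σ(2672) = 5208


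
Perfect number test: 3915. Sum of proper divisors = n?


Proper divisors of 3915: 1, 3, 5, 9, 15, 27, 29, 45, 87, 135, 145, 261, 435, 783, 1305
Sum = 1 + 3 + 5 + 9 + 15 + 27 + 29 + 45 + 87 + 135 + 145 + 261 + 435 + 783 + 1305 = 3285

No, 3915 is not perfect (3285 ≠ 3915)


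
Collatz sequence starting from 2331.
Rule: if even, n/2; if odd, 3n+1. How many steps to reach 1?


2331 → 6994 → 3497 → 10492 → 5246 → 2623 → 7870 → 3935 → 11806 → 5903 → 17710 → 8855 → 26566 → 13283 → 39850 → 19925 → 59776 → 29888 → 14944 → 7472 → 3736 → 1868 → 934 → 467 → 1402 → 701 → 2104 → 1052 → 526 → 263 → 790 → 395 → 1186 → 593 → 1780 → 890 → 445 → 1336 → 668 → 334 → 167 → 502 → 251 → 754 → 377 → 1132 → 566 → 283 → 850 → 425 → 1276 → 638 → 319 → 958 → 479 → 1438 → 719 → 2158 → 1079 → 3238 → 1619 → 4858 → 2429 → 7288 → 3644 → 1822 → 911 → 2734 → 1367 → 4102 → 2051 → 6154 → 3077 → 9232 → 4616 → 2308 → 1154 → 577 → 1732 → 866 → 433 → 1300 → 650 → 325 → 976 → 488 → 244 → 122 → 61 → 184 → 92 → 46 → 23 → 70 → 35 → 106 → 53 → 160 → 80 → 40 → 20 → 10 → 5 → 16 → 8 → 4 → 2 → 1
Total steps = 107

107 steps


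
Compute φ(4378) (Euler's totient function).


4378 = 2 × 11 × 199
Prime factors: 2, 11, 199
φ(4378) = 4378 × (1-1/2) × (1-1/11) × (1-1/199)
= 4378 × 1/2 × 10/11 × 198/199 = 1980

φ(4378) = 1980


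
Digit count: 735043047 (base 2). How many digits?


735043047 in base 2 = 101011110011111101110111100111
Number of digits = 30

30 digits (base 2)


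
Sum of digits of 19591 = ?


1 + 9 + 5 + 9 + 1 = 25


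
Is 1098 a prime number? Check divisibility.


1098 / 2 = 549 (exact division)
1098 is NOT prime.

No, 1098 is not prime


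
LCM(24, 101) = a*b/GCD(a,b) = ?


GCD(24, 101) = 1
LCM = 24*101/1 = 2424/1 = 2424

LCM = 2424


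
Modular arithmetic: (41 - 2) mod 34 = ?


41 - 2 = 39
39 mod 34 = 5


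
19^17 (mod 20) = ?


19^1 mod 20 = 19
19^2 mod 20 = 1
19^3 mod 20 = 19
19^4 mod 20 = 1
19^5 mod 20 = 19
19^6 mod 20 = 1
19^7 mod 20 = 19
19^8 mod 20 = 1
19^9 mod 20 = 19
19^10 mod 20 = 1
19^11 mod 20 = 19
19^12 mod 20 = 1
19^13 mod 20 = 19
19^14 mod 20 = 1
19^15 mod 20 = 19
19^16 mod 20 = 1
19^17 mod 20 = 19


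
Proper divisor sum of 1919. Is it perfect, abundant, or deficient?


Proper divisors: 1, 19, 101
Sum = 1 + 19 + 101 = 121
121 < 1919 → deficient

s(1919) = 121 (deficient)


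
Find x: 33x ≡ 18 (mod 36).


GCD(33, 36) = 3 divides 18
Divide: 11x ≡ 6 (mod 12)
x ≡ 6 (mod 12)


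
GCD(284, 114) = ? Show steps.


284 = 2 * 114 + 56
114 = 2 * 56 + 2
56 = 28 * 2 + 0
GCD = 2


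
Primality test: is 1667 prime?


Check divisors up to sqrt(1667) = 40.8289
No divisors found.
1667 is prime.

Yes, 1667 is prime


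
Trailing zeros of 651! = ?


floor(651/5) = 130
floor(651/25) = 26
floor(651/125) = 5
floor(651/625) = 1
Total = 162

162 trailing zeros


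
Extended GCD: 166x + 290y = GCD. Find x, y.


Tabular extended Euclidean (each row: r = 166*s + 290*t):
r=166, s=1, t=0
r=290, s=0, t=1
q=0: r=166, s=1, t=0   [166*(1) + 290*(0) = 166]
q=1: r=124, s=-1, t=1   [166*(-1) + 290*(1) = 124]
q=1: r=42, s=2, t=-1   [166*(2) + 290*(-1) = 42]
q=2: r=40, s=-5, t=3   [166*(-5) + 290*(3) = 40]
q=1: r=2, s=7, t=-4   [166*(7) + 290*(-4) = 2]
q=20: r=0, s=-145, t=83   [166*(-145) + 290*(83) = 0]
GCD = 2; from the row with r=2: x=7, y=-4
Check: 166*(7) + 290*(-4) = 1162 - 1160 = 2

GCD = 2, x = 7, y = -4


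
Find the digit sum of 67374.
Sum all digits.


6 + 7 + 3 + 7 + 4 = 27


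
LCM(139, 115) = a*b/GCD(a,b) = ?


GCD(139, 115) = 1
LCM = 139*115/1 = 15985/1 = 15985

LCM = 15985


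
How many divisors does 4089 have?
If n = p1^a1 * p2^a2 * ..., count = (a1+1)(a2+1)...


4089 = 3^1 × 29^1 × 47^1
d(4089) = (1+1) × (1+1) × (1+1) = 8

8 divisors


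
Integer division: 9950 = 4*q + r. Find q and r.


9950 = 4 * 2487 + 2
Check: 9948 + 2 = 9950

q = 2487, r = 2


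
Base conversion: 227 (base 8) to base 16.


227 (base 8) = 151 (decimal)
151 (decimal) = 97 (base 16)


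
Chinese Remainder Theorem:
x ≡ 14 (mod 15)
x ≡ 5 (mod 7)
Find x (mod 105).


M = 15*7 = 105
M1 = M/15 = 7, M2 = M/7 = 15
M1^(-1) mod 15 = 13, M2^(-1) mod 7 = 1
x = 14*7*13 + 5*15*1 = 1349
1349 mod 105 = 89
Check: 89 mod 15 = 14 ✓, 89 mod 7 = 5 ✓

x ≡ 89 (mod 105)


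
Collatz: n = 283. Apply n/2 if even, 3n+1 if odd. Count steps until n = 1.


283 → 850 → 425 → 1276 → 638 → 319 → 958 → 479 → 1438 → 719 → 2158 → 1079 → 3238 → 1619 → 4858 → 2429 → 7288 → 3644 → 1822 → 911 → 2734 → 1367 → 4102 → 2051 → 6154 → 3077 → 9232 → 4616 → 2308 → 1154 → 577 → 1732 → 866 → 433 → 1300 → 650 → 325 → 976 → 488 → 244 → 122 → 61 → 184 → 92 → 46 → 23 → 70 → 35 → 106 → 53 → 160 → 80 → 40 → 20 → 10 → 5 → 16 → 8 → 4 → 2 → 1
Total steps = 60

60 steps


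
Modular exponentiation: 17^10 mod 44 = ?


17^1 mod 44 = 17
17^2 mod 44 = 25
17^3 mod 44 = 29
17^4 mod 44 = 9
17^5 mod 44 = 21
17^6 mod 44 = 5
17^7 mod 44 = 41
17^8 mod 44 = 37
17^9 mod 44 = 13
17^10 mod 44 = 1


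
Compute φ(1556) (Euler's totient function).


1556 = 2^2 × 389
Prime factors: 2, 389
φ(1556) = 1556 × (1-1/2) × (1-1/389)
= 1556 × 1/2 × 388/389 = 776

φ(1556) = 776


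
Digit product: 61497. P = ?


6 × 1 × 4 × 9 × 7 = 1512


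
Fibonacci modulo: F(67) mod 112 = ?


F(k) mod 112 for k=1..67:
1, 1, 2, 3, 5, 8, 13, 21, 34, 55, 89, 32, 9, 41, 50, 91, 29, 8, 37, 45, 82, 15, 97, 0, 97, 97, 82, 67, 37, 104, 29, 21, 50, 71, 9, 80, 89, 57, 34, 91, 13, 104, 5, 109, 2, 111, 1, 0, 1, 1, 2, 3, 5, 8, 13, 21, 34, 55, 89, 32, 9, 41, 50, 91, 29, 8, 37
F(67) mod 112 = 37


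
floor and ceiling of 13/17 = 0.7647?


13/17 = 0.7647
floor = 0
ceil = 1

floor = 0, ceil = 1


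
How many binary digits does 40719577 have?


40719577 in base 2 = 10011011010101010011011001
Number of digits = 26

26 digits (base 2)


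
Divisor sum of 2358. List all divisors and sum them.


Divisors of 2358: 1, 2, 3, 6, 9, 18, 131, 262, 393, 786, 1179, 2358
Sum = 1 + 2 + 3 + 6 + 9 + 18 + 131 + 262 + 393 + 786 + 1179 + 2358 = 5148

σ(2358) = 5148


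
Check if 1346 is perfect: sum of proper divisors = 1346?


Proper divisors of 1346: 1, 2, 673
Sum = 1 + 2 + 673 = 676

No, 1346 is not perfect (676 ≠ 1346)


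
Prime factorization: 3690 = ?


3690 / 2 = 1845
1845 / 3 = 615
615 / 3 = 205
205 / 5 = 41
41 / 41 = 1
3690 = 2 × 3^2 × 5 × 41


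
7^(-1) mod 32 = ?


Use the extended Euclidean algorithm on (32, 7); each row r = 32*s + 7*t:
r=32, s=1, t=0
r=7, s=0, t=1
q=4: r=4, s=1, t=-4   [32*(1) + 7*(-4) = 4]
q=1: r=3, s=-1, t=5   [32*(-1) + 7*(5) = 3]
q=1: r=1, s=2, t=-9   [32*(2) + 7*(-9) = 1]
q=3: r=0, s=-7, t=32   [32*(-7) + 7*(32) = 0]
GCD = 1 with t = -9, so 7*(-9) ≡ 1 (mod 32)
Inverse = -9 mod 32 = 23
Check: 7 * 23 = 161 ≡ 1 (mod 32)

7^(-1) ≡ 23 (mod 32)


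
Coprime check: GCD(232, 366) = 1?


Euclidean algorithm:
366 = 1 * 232 + 134
232 = 1 * 134 + 98
134 = 1 * 98 + 36
98 = 2 * 36 + 26
36 = 1 * 26 + 10
26 = 2 * 10 + 6
10 = 1 * 6 + 4
6 = 1 * 4 + 2
4 = 2 * 2 + 0
GCD(232, 366) = 2

No, not coprime (GCD = 2)


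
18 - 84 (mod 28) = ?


18 - 84 = -66
-66 mod 28 = 18


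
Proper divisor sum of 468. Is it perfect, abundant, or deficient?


Proper divisors: 1, 2, 3, 4, 6, 9, 12, 13, 18, 26, 36, 39, 52, 78, 117, 156, 234
Sum = 1 + 2 + 3 + 4 + 6 + 9 + 12 + 13 + 18 + 26 + 36 + 39 + 52 + 78 + 117 + 156 + 234 = 806
806 > 468 → abundant

s(468) = 806 (abundant)


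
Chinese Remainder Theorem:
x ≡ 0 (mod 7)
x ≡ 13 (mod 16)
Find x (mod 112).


M = 7*16 = 112
M1 = M/7 = 16, M2 = M/16 = 7
M1^(-1) mod 7 = 4, M2^(-1) mod 16 = 7
x = 0*16*4 + 13*7*7 = 637
637 mod 112 = 77
Check: 77 mod 7 = 0 ✓, 77 mod 16 = 13 ✓

x ≡ 77 (mod 112)


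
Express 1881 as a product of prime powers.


1881 / 3 = 627
627 / 3 = 209
209 / 11 = 19
19 / 19 = 1
1881 = 3^2 × 11 × 19


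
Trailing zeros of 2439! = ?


floor(2439/5) = 487
floor(2439/25) = 97
floor(2439/125) = 19
floor(2439/625) = 3
Total = 606

606 trailing zeros


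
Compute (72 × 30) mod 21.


72 × 30 = 2160
2160 mod 21 = 18


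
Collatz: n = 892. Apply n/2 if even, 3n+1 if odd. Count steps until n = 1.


892 → 446 → 223 → 670 → 335 → 1006 → 503 → 1510 → 755 → 2266 → 1133 → 3400 → 1700 → 850 → 425 → 1276 → 638 → 319 → 958 → 479 → 1438 → 719 → 2158 → 1079 → 3238 → 1619 → 4858 → 2429 → 7288 → 3644 → 1822 → 911 → 2734 → 1367 → 4102 → 2051 → 6154 → 3077 → 9232 → 4616 → 2308 → 1154 → 577 → 1732 → 866 → 433 → 1300 → 650 → 325 → 976 → 488 → 244 → 122 → 61 → 184 → 92 → 46 → 23 → 70 → 35 → 106 → 53 → 160 → 80 → 40 → 20 → 10 → 5 → 16 → 8 → 4 → 2 → 1
Total steps = 72

72 steps


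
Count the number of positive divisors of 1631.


1631 = 7^1 × 233^1
d(1631) = (1+1) × (1+1) = 4

4 divisors


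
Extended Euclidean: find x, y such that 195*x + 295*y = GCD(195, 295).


Tabular extended Euclidean (each row: r = 195*s + 295*t):
r=195, s=1, t=0
r=295, s=0, t=1
q=0: r=195, s=1, t=0   [195*(1) + 295*(0) = 195]
q=1: r=100, s=-1, t=1   [195*(-1) + 295*(1) = 100]
q=1: r=95, s=2, t=-1   [195*(2) + 295*(-1) = 95]
q=1: r=5, s=-3, t=2   [195*(-3) + 295*(2) = 5]
q=19: r=0, s=59, t=-39   [195*(59) + 295*(-39) = 0]
GCD = 5; from the row with r=5: x=-3, y=2
Check: 195*(-3) + 295*(2) = -585 + 590 = 5

GCD = 5, x = -3, y = 2


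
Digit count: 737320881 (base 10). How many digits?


737320881 has 9 digits in base 10
floor(log10(737320881)) + 1 = floor(8.8677) + 1 = 9

9 digits (base 10)


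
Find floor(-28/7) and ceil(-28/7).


-28/7 = -4.0000
floor = -4
ceil = -4

floor = -4, ceil = -4


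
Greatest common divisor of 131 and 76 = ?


131 = 1 * 76 + 55
76 = 1 * 55 + 21
55 = 2 * 21 + 13
21 = 1 * 13 + 8
13 = 1 * 8 + 5
8 = 1 * 5 + 3
5 = 1 * 3 + 2
3 = 1 * 2 + 1
2 = 2 * 1 + 0
GCD = 1


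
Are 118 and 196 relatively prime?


Euclidean algorithm:
196 = 1 * 118 + 78
118 = 1 * 78 + 40
78 = 1 * 40 + 38
40 = 1 * 38 + 2
38 = 19 * 2 + 0
GCD(118, 196) = 2

No, not coprime (GCD = 2)


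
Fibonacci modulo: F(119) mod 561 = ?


F(k) mod 561 for k=1..119:
1, 1, 2, 3, 5, 8, 13, 21, 34, 55, 89, 144, 233, 377, 49, 426, 475, 340, 254, 33, 287, 320, 46, 366, 412, 217, 68, 285, 353, 77, 430, 507, 376, 322, 137, 459, 35, 494, 529, 462, 430, 331, 200, 531, 170, 140, 310, 450, 199, 88, 287, 375, 101, 476, 16, 492, 508, 439, 386, 264, 89, 353, 442, 234, 115, 349, 464, 252, 155, 407, 1, 408, 409, 256, 104, 360, 464, 263, 166, 429, 34, 463, 497, 399, 335, 173, 508, 120, 67, 187, 254, 441, 134, 14, 148, 162, 310, 472, 221, 132, 353, 485, 277, 201, 478, 118, 35, 153, 188, 341, 529, 309, 277, 25, 302, 327, 68, 395, 463
F(119) mod 561 = 463


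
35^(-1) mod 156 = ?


Use the extended Euclidean algorithm on (156, 35); each row r = 156*s + 35*t:
r=156, s=1, t=0
r=35, s=0, t=1
q=4: r=16, s=1, t=-4   [156*(1) + 35*(-4) = 16]
q=2: r=3, s=-2, t=9   [156*(-2) + 35*(9) = 3]
q=5: r=1, s=11, t=-49   [156*(11) + 35*(-49) = 1]
q=3: r=0, s=-35, t=156   [156*(-35) + 35*(156) = 0]
GCD = 1 with t = -49, so 35*(-49) ≡ 1 (mod 156)
Inverse = -49 mod 156 = 107
Check: 35 * 107 = 3745 ≡ 1 (mod 156)

35^(-1) ≡ 107 (mod 156)


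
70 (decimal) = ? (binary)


70 (base 10) = 70 (decimal)
70 (decimal) = 1000110 (base 2)


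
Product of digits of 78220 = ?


7 × 8 × 2 × 2 × 0 = 0


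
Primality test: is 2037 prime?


2037 / 3 = 679 (exact division)
2037 is NOT prime.

No, 2037 is not prime


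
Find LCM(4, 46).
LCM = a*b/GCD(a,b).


GCD(4, 46) = 2
LCM = 4*46/2 = 184/2 = 92

LCM = 92


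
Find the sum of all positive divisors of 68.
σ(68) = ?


Divisors of 68: 1, 2, 4, 17, 34, 68
Sum = 1 + 2 + 4 + 17 + 34 + 68 = 126

σ(68) = 126


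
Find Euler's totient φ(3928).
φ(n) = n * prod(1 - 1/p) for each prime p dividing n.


3928 = 2^3 × 491
Prime factors: 2, 491
φ(3928) = 3928 × (1-1/2) × (1-1/491)
= 3928 × 1/2 × 490/491 = 1960

φ(3928) = 1960


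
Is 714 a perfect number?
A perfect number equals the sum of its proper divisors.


Proper divisors of 714: 1, 2, 3, 6, 7, 14, 17, 21, 34, 42, 51, 102, 119, 238, 357
Sum = 1 + 2 + 3 + 6 + 7 + 14 + 17 + 21 + 34 + 42 + 51 + 102 + 119 + 238 + 357 = 1014

No, 714 is not perfect (1014 ≠ 714)


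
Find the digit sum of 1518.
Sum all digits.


1 + 5 + 1 + 8 = 15


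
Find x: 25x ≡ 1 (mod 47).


GCD(25, 47) = 1, unique solution
a^(-1) mod 47 = 32
x = 32 * 1 mod 47 = 32

x ≡ 32 (mod 47)


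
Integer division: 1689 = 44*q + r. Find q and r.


1689 = 44 * 38 + 17
Check: 1672 + 17 = 1689

q = 38, r = 17


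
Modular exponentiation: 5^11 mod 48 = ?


5^1 mod 48 = 5
5^2 mod 48 = 25
5^3 mod 48 = 29
5^4 mod 48 = 1
5^5 mod 48 = 5
5^6 mod 48 = 25
5^7 mod 48 = 29
5^8 mod 48 = 1
5^9 mod 48 = 5
5^10 mod 48 = 25
5^11 mod 48 = 29


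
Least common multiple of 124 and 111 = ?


GCD(124, 111) = 1
LCM = 124*111/1 = 13764/1 = 13764

LCM = 13764


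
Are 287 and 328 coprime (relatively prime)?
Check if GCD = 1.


Euclidean algorithm:
328 = 1 * 287 + 41
287 = 7 * 41 + 0
GCD(287, 328) = 41

No, not coprime (GCD = 41)


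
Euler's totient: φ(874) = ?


874 = 2 × 19 × 23
Prime factors: 2, 19, 23
φ(874) = 874 × (1-1/2) × (1-1/19) × (1-1/23)
= 874 × 1/2 × 18/19 × 22/23 = 396

φ(874) = 396


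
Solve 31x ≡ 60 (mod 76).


GCD(31, 76) = 1, unique solution
a^(-1) mod 76 = 27
x = 27 * 60 mod 76 = 24

x ≡ 24 (mod 76)


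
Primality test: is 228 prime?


228 / 2 = 114 (exact division)
228 is NOT prime.

No, 228 is not prime


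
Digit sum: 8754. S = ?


8 + 7 + 5 + 4 = 24


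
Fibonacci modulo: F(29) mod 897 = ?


F(k) mod 897 for k=1..29:
1, 1, 2, 3, 5, 8, 13, 21, 34, 55, 89, 144, 233, 377, 610, 90, 700, 790, 593, 486, 182, 668, 850, 621, 574, 298, 872, 273, 248
F(29) mod 897 = 248


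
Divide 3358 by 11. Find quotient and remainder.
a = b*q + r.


3358 = 11 * 305 + 3
Check: 3355 + 3 = 3358

q = 305, r = 3


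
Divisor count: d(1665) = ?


1665 = 3^2 × 5^1 × 37^1
d(1665) = (2+1) × (1+1) × (1+1) = 12

12 divisors


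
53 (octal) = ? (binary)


53 (base 8) = 43 (decimal)
43 (decimal) = 101011 (base 2)


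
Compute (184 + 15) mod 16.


184 + 15 = 199
199 mod 16 = 7


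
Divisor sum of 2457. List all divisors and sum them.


Divisors of 2457: 1, 3, 7, 9, 13, 21, 27, 39, 63, 91, 117, 189, 273, 351, 819, 2457
Sum = 1 + 3 + 7 + 9 + 13 + 21 + 27 + 39 + 63 + 91 + 117 + 189 + 273 + 351 + 819 + 2457 = 4480

σ(2457) = 4480


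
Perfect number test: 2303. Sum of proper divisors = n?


Proper divisors of 2303: 1, 7, 47, 49, 329
Sum = 1 + 7 + 47 + 49 + 329 = 433

No, 2303 is not perfect (433 ≠ 2303)


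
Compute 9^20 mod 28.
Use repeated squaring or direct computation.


9^1 mod 28 = 9
9^2 mod 28 = 25
9^3 mod 28 = 1
9^4 mod 28 = 9
9^5 mod 28 = 25
9^6 mod 28 = 1
9^7 mod 28 = 9
9^8 mod 28 = 25
9^9 mod 28 = 1
9^10 mod 28 = 9
9^11 mod 28 = 25
9^12 mod 28 = 1
9^13 mod 28 = 9
9^14 mod 28 = 25
9^15 mod 28 = 1
9^16 mod 28 = 9
9^17 mod 28 = 25
9^18 mod 28 = 1
9^19 mod 28 = 9
9^20 mod 28 = 25


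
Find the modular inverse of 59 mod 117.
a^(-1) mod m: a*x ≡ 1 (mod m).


Use the extended Euclidean algorithm on (117, 59); each row r = 117*s + 59*t:
r=117, s=1, t=0
r=59, s=0, t=1
q=1: r=58, s=1, t=-1   [117*(1) + 59*(-1) = 58]
q=1: r=1, s=-1, t=2   [117*(-1) + 59*(2) = 1]
q=58: r=0, s=59, t=-117   [117*(59) + 59*(-117) = 0]
GCD = 1 with t = 2, so 59*(2) ≡ 1 (mod 117)
Inverse = 2 mod 117 = 2
Check: 59 * 2 = 118 ≡ 1 (mod 117)

59^(-1) ≡ 2 (mod 117)


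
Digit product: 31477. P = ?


3 × 1 × 4 × 7 × 7 = 588


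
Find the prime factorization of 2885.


2885 / 5 = 577
577 / 577 = 1
2885 = 5 × 577


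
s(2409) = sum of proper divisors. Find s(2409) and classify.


Proper divisors: 1, 3, 11, 33, 73, 219, 803
Sum = 1 + 3 + 11 + 33 + 73 + 219 + 803 = 1143
1143 < 2409 → deficient

s(2409) = 1143 (deficient)


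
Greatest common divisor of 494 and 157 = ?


494 = 3 * 157 + 23
157 = 6 * 23 + 19
23 = 1 * 19 + 4
19 = 4 * 4 + 3
4 = 1 * 3 + 1
3 = 3 * 1 + 0
GCD = 1


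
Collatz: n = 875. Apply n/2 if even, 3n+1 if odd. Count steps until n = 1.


875 → 2626 → 1313 → 3940 → 1970 → 985 → 2956 → 1478 → 739 → 2218 → 1109 → 3328 → 1664 → 832 → 416 → 208 → 104 → 52 → 26 → 13 → 40 → 20 → 10 → 5 → 16 → 8 → 4 → 2 → 1
Total steps = 28

28 steps


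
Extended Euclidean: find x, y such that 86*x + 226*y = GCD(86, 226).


Tabular extended Euclidean (each row: r = 86*s + 226*t):
r=86, s=1, t=0
r=226, s=0, t=1
q=0: r=86, s=1, t=0   [86*(1) + 226*(0) = 86]
q=2: r=54, s=-2, t=1   [86*(-2) + 226*(1) = 54]
q=1: r=32, s=3, t=-1   [86*(3) + 226*(-1) = 32]
q=1: r=22, s=-5, t=2   [86*(-5) + 226*(2) = 22]
q=1: r=10, s=8, t=-3   [86*(8) + 226*(-3) = 10]
q=2: r=2, s=-21, t=8   [86*(-21) + 226*(8) = 2]
q=5: r=0, s=113, t=-43   [86*(113) + 226*(-43) = 0]
GCD = 2; from the row with r=2: x=-21, y=8
Check: 86*(-21) + 226*(8) = -1806 + 1808 = 2

GCD = 2, x = -21, y = 8


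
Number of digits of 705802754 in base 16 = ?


705802754 in base 16 = 2A11B202
Number of digits = 8

8 digits (base 16)


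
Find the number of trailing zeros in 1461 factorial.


floor(1461/5) = 292
floor(1461/25) = 58
floor(1461/125) = 11
floor(1461/625) = 2
Total = 363

363 trailing zeros


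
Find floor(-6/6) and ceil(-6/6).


-6/6 = -1.0000
floor = -1
ceil = -1

floor = -1, ceil = -1


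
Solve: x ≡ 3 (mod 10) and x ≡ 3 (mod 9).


M = 10*9 = 90
M1 = M/10 = 9, M2 = M/9 = 10
M1^(-1) mod 10 = 9, M2^(-1) mod 9 = 1
x = 3*9*9 + 3*10*1 = 273
273 mod 90 = 3
Check: 3 mod 10 = 3 ✓, 3 mod 9 = 3 ✓

x ≡ 3 (mod 90)


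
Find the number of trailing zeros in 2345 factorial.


floor(2345/5) = 469
floor(2345/25) = 93
floor(2345/125) = 18
floor(2345/625) = 3
Total = 583

583 trailing zeros


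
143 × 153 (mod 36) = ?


143 × 153 = 21879
21879 mod 36 = 27


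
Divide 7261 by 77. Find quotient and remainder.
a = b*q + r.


7261 = 77 * 94 + 23
Check: 7238 + 23 = 7261

q = 94, r = 23


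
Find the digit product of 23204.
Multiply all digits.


2 × 3 × 2 × 0 × 4 = 0


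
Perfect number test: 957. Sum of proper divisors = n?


Proper divisors of 957: 1, 3, 11, 29, 33, 87, 319
Sum = 1 + 3 + 11 + 29 + 33 + 87 + 319 = 483

No, 957 is not perfect (483 ≠ 957)


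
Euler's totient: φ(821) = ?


821 = 821
Prime factors: 821
φ(821) = 821 × (1-1/821)
= 821 × 820/821 = 820

φ(821) = 820


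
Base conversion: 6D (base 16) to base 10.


6D (base 16) = 109 (decimal)
109 (decimal) = 109 (base 10)


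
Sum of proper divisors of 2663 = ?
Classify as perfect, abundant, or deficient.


Proper divisors: 1
Sum = 1 = 1
1 < 2663 → deficient

s(2663) = 1 (deficient)


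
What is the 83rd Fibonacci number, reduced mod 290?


F(k) mod 290 for k=1..83:
1, 1, 2, 3, 5, 8, 13, 21, 34, 55, 89, 144, 233, 87, 30, 117, 147, 264, 121, 95, 216, 21, 237, 258, 205, 173, 88, 261, 59, 30, 89, 119, 208, 37, 245, 282, 237, 229, 176, 115, 1, 116, 117, 233, 60, 3, 63, 66, 129, 195, 34, 229, 263, 202, 175, 87, 262, 59, 31, 90, 121, 211, 42, 253, 5, 258, 263, 231, 204, 145, 59, 204, 263, 177, 150, 37, 187, 224, 121, 55, 176, 231, 117
F(83) mod 290 = 117


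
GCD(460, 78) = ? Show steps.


460 = 5 * 78 + 70
78 = 1 * 70 + 8
70 = 8 * 8 + 6
8 = 1 * 6 + 2
6 = 3 * 2 + 0
GCD = 2


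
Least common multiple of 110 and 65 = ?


GCD(110, 65) = 5
LCM = 110*65/5 = 7150/5 = 1430

LCM = 1430


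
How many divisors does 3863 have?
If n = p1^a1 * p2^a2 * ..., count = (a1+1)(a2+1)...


3863 = 3863^1
d(3863) = (1+1) = 2

2 divisors


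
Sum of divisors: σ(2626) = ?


Divisors of 2626: 1, 2, 13, 26, 101, 202, 1313, 2626
Sum = 1 + 2 + 13 + 26 + 101 + 202 + 1313 + 2626 = 4284

σ(2626) = 4284


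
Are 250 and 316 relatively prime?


Euclidean algorithm:
316 = 1 * 250 + 66
250 = 3 * 66 + 52
66 = 1 * 52 + 14
52 = 3 * 14 + 10
14 = 1 * 10 + 4
10 = 2 * 4 + 2
4 = 2 * 2 + 0
GCD(250, 316) = 2

No, not coprime (GCD = 2)


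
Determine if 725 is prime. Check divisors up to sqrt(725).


725 / 5 = 145 (exact division)
725 is NOT prime.

No, 725 is not prime


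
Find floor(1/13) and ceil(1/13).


1/13 = 0.0769
floor = 0
ceil = 1

floor = 0, ceil = 1


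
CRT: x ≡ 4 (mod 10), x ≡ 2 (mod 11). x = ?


M = 10*11 = 110
M1 = M/10 = 11, M2 = M/11 = 10
M1^(-1) mod 10 = 1, M2^(-1) mod 11 = 10
x = 4*11*1 + 2*10*10 = 244
244 mod 110 = 24
Check: 24 mod 10 = 4 ✓, 24 mod 11 = 2 ✓

x ≡ 24 (mod 110)


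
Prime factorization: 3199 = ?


3199 / 7 = 457
457 / 457 = 1
3199 = 7 × 457


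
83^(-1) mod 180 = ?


Use the extended Euclidean algorithm on (180, 83); each row r = 180*s + 83*t:
r=180, s=1, t=0
r=83, s=0, t=1
q=2: r=14, s=1, t=-2   [180*(1) + 83*(-2) = 14]
q=5: r=13, s=-5, t=11   [180*(-5) + 83*(11) = 13]
q=1: r=1, s=6, t=-13   [180*(6) + 83*(-13) = 1]
q=13: r=0, s=-83, t=180   [180*(-83) + 83*(180) = 0]
GCD = 1 with t = -13, so 83*(-13) ≡ 1 (mod 180)
Inverse = -13 mod 180 = 167
Check: 83 * 167 = 13861 ≡ 1 (mod 180)

83^(-1) ≡ 167 (mod 180)


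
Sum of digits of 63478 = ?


6 + 3 + 4 + 7 + 8 = 28


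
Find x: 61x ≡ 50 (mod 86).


GCD(61, 86) = 1, unique solution
a^(-1) mod 86 = 55
x = 55 * 50 mod 86 = 84

x ≡ 84 (mod 86)


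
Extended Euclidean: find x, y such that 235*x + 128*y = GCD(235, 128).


Tabular extended Euclidean (each row: r = 235*s + 128*t):
r=235, s=1, t=0
r=128, s=0, t=1
q=1: r=107, s=1, t=-1   [235*(1) + 128*(-1) = 107]
q=1: r=21, s=-1, t=2   [235*(-1) + 128*(2) = 21]
q=5: r=2, s=6, t=-11   [235*(6) + 128*(-11) = 2]
q=10: r=1, s=-61, t=112   [235*(-61) + 128*(112) = 1]
q=2: r=0, s=128, t=-235   [235*(128) + 128*(-235) = 0]
GCD = 1; from the row with r=1: x=-61, y=112
Check: 235*(-61) + 128*(112) = -14335 + 14336 = 1

GCD = 1, x = -61, y = 112


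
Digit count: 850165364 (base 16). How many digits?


850165364 in base 16 = 32AC7E74
Number of digits = 8

8 digits (base 16)


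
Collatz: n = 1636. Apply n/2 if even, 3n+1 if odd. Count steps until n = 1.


1636 → 818 → 409 → 1228 → 614 → 307 → 922 → 461 → 1384 → 692 → 346 → 173 → 520 → 260 → 130 → 65 → 196 → 98 → 49 → 148 → 74 → 37 → 112 → 56 → 28 → 14 → 7 → 22 → 11 → 34 → 17 → 52 → 26 → 13 → 40 → 20 → 10 → 5 → 16 → 8 → 4 → 2 → 1
Total steps = 42

42 steps


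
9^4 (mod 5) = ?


9^1 mod 5 = 4
9^2 mod 5 = 1
9^3 mod 5 = 4
9^4 mod 5 = 1


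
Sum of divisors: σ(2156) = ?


Divisors of 2156: 1, 2, 4, 7, 11, 14, 22, 28, 44, 49, 77, 98, 154, 196, 308, 539, 1078, 2156
Sum = 1 + 2 + 4 + 7 + 11 + 14 + 22 + 28 + 44 + 49 + 77 + 98 + 154 + 196 + 308 + 539 + 1078 + 2156 = 4788

σ(2156) = 4788


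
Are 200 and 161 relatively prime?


Euclidean algorithm:
200 = 1 * 161 + 39
161 = 4 * 39 + 5
39 = 7 * 5 + 4
5 = 1 * 4 + 1
4 = 4 * 1 + 0
GCD(200, 161) = 1

Yes, coprime (GCD = 1)


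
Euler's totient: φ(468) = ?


468 = 2^2 × 3^2 × 13
Prime factors: 2, 3, 13
φ(468) = 468 × (1-1/2) × (1-1/3) × (1-1/13)
= 468 × 1/2 × 2/3 × 12/13 = 144

φ(468) = 144


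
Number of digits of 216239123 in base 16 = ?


216239123 in base 16 = CE38C13
Number of digits = 7

7 digits (base 16)


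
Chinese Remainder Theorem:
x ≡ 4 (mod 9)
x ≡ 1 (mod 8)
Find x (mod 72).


M = 9*8 = 72
M1 = M/9 = 8, M2 = M/8 = 9
M1^(-1) mod 9 = 8, M2^(-1) mod 8 = 1
x = 4*8*8 + 1*9*1 = 265
265 mod 72 = 49
Check: 49 mod 9 = 4 ✓, 49 mod 8 = 1 ✓

x ≡ 49 (mod 72)


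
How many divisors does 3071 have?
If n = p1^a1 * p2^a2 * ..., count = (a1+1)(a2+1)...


3071 = 37^1 × 83^1
d(3071) = (1+1) × (1+1) = 4

4 divisors


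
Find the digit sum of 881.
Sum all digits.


8 + 8 + 1 = 17


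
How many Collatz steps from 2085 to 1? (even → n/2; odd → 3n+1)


2085 → 6256 → 3128 → 1564 → 782 → 391 → 1174 → 587 → 1762 → 881 → 2644 → 1322 → 661 → 1984 → 992 → 496 → 248 → 124 → 62 → 31 → 94 → 47 → 142 → 71 → 214 → 107 → 322 → 161 → 484 → 242 → 121 → 364 → 182 → 91 → 274 → 137 → 412 → 206 → 103 → 310 → 155 → 466 → 233 → 700 → 350 → 175 → 526 → 263 → 790 → 395 → 1186 → 593 → 1780 → 890 → 445 → 1336 → 668 → 334 → 167 → 502 → 251 → 754 → 377 → 1132 → 566 → 283 → 850 → 425 → 1276 → 638 → 319 → 958 → 479 → 1438 → 719 → 2158 → 1079 → 3238 → 1619 → 4858 → 2429 → 7288 → 3644 → 1822 → 911 → 2734 → 1367 → 4102 → 2051 → 6154 → 3077 → 9232 → 4616 → 2308 → 1154 → 577 → 1732 → 866 → 433 → 1300 → 650 → 325 → 976 → 488 → 244 → 122 → 61 → 184 → 92 → 46 → 23 → 70 → 35 → 106 → 53 → 160 → 80 → 40 → 20 → 10 → 5 → 16 → 8 → 4 → 2 → 1
Total steps = 125

125 steps


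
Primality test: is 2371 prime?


Check divisors up to sqrt(2371) = 48.6929
No divisors found.
2371 is prime.

Yes, 2371 is prime


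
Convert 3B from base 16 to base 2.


3B (base 16) = 59 (decimal)
59 (decimal) = 111011 (base 2)


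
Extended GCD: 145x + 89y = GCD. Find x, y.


Tabular extended Euclidean (each row: r = 145*s + 89*t):
r=145, s=1, t=0
r=89, s=0, t=1
q=1: r=56, s=1, t=-1   [145*(1) + 89*(-1) = 56]
q=1: r=33, s=-1, t=2   [145*(-1) + 89*(2) = 33]
q=1: r=23, s=2, t=-3   [145*(2) + 89*(-3) = 23]
q=1: r=10, s=-3, t=5   [145*(-3) + 89*(5) = 10]
q=2: r=3, s=8, t=-13   [145*(8) + 89*(-13) = 3]
q=3: r=1, s=-27, t=44   [145*(-27) + 89*(44) = 1]
q=3: r=0, s=89, t=-145   [145*(89) + 89*(-145) = 0]
GCD = 1; from the row with r=1: x=-27, y=44
Check: 145*(-27) + 89*(44) = -3915 + 3916 = 1

GCD = 1, x = -27, y = 44


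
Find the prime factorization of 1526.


1526 / 2 = 763
763 / 7 = 109
109 / 109 = 1
1526 = 2 × 7 × 109


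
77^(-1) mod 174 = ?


Use the extended Euclidean algorithm on (174, 77); each row r = 174*s + 77*t:
r=174, s=1, t=0
r=77, s=0, t=1
q=2: r=20, s=1, t=-2   [174*(1) + 77*(-2) = 20]
q=3: r=17, s=-3, t=7   [174*(-3) + 77*(7) = 17]
q=1: r=3, s=4, t=-9   [174*(4) + 77*(-9) = 3]
q=5: r=2, s=-23, t=52   [174*(-23) + 77*(52) = 2]
q=1: r=1, s=27, t=-61   [174*(27) + 77*(-61) = 1]
q=2: r=0, s=-77, t=174   [174*(-77) + 77*(174) = 0]
GCD = 1 with t = -61, so 77*(-61) ≡ 1 (mod 174)
Inverse = -61 mod 174 = 113
Check: 77 * 113 = 8701 ≡ 1 (mod 174)

77^(-1) ≡ 113 (mod 174)


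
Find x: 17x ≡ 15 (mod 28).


GCD(17, 28) = 1, unique solution
a^(-1) mod 28 = 5
x = 5 * 15 mod 28 = 19

x ≡ 19 (mod 28)


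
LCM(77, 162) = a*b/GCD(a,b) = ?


GCD(77, 162) = 1
LCM = 77*162/1 = 12474/1 = 12474

LCM = 12474


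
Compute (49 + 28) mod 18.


49 + 28 = 77
77 mod 18 = 5


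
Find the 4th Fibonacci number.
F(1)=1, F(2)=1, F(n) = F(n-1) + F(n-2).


Sequence: 1, 1, 2, 3
F(4) = 3


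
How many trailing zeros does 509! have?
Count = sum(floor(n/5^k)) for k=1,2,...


floor(509/5) = 101
floor(509/25) = 20
floor(509/125) = 4
Total = 125

125 trailing zeros


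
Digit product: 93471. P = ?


9 × 3 × 4 × 7 × 1 = 756


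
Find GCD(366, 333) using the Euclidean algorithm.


366 = 1 * 333 + 33
333 = 10 * 33 + 3
33 = 11 * 3 + 0
GCD = 3


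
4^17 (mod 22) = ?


4^1 mod 22 = 4
4^2 mod 22 = 16
4^3 mod 22 = 20
4^4 mod 22 = 14
4^5 mod 22 = 12
4^6 mod 22 = 4
4^7 mod 22 = 16
4^8 mod 22 = 20
4^9 mod 22 = 14
4^10 mod 22 = 12
4^11 mod 22 = 4
4^12 mod 22 = 16
4^13 mod 22 = 20
4^14 mod 22 = 14
4^15 mod 22 = 12
4^16 mod 22 = 4
4^17 mod 22 = 16


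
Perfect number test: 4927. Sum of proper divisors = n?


Proper divisors of 4927: 1, 13, 379
Sum = 1 + 13 + 379 = 393

No, 4927 is not perfect (393 ≠ 4927)


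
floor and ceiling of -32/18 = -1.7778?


-32/18 = -1.7778
floor = -2
ceil = -1

floor = -2, ceil = -1


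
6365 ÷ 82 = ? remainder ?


6365 = 82 * 77 + 51
Check: 6314 + 51 = 6365

q = 77, r = 51


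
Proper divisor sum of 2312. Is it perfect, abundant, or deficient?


Proper divisors: 1, 2, 4, 8, 17, 34, 68, 136, 289, 578, 1156
Sum = 1 + 2 + 4 + 8 + 17 + 34 + 68 + 136 + 289 + 578 + 1156 = 2293
2293 < 2312 → deficient

s(2312) = 2293 (deficient)


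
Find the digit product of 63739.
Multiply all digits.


6 × 3 × 7 × 3 × 9 = 3402


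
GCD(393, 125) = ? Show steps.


393 = 3 * 125 + 18
125 = 6 * 18 + 17
18 = 1 * 17 + 1
17 = 17 * 1 + 0
GCD = 1


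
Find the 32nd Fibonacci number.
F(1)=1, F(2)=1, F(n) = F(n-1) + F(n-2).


Sequence: 1, 1, 2, 3, 5, 8, 13, 21, 34, 55, 89, 144, 233, 377, 610, 987, 1597, 2584, 4181, 6765, 10946, 17711, 28657, 46368, 75025, 121393, 196418, 317811, 514229, 832040, 1346269, 2178309
F(32) = 2178309


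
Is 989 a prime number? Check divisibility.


989 / 23 = 43 (exact division)
989 is NOT prime.

No, 989 is not prime


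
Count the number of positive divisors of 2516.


2516 = 2^2 × 17^1 × 37^1
d(2516) = (2+1) × (1+1) × (1+1) = 12

12 divisors


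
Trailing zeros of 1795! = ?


floor(1795/5) = 359
floor(1795/25) = 71
floor(1795/125) = 14
floor(1795/625) = 2
Total = 446

446 trailing zeros


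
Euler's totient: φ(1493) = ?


1493 = 1493
Prime factors: 1493
φ(1493) = 1493 × (1-1/1493)
= 1493 × 1492/1493 = 1492

φ(1493) = 1492


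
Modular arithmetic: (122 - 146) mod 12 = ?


122 - 146 = -24
-24 mod 12 = 0


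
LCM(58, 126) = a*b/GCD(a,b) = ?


GCD(58, 126) = 2
LCM = 58*126/2 = 7308/2 = 3654

LCM = 3654


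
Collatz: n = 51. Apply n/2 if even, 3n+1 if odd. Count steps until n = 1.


51 → 154 → 77 → 232 → 116 → 58 → 29 → 88 → 44 → 22 → 11 → 34 → 17 → 52 → 26 → 13 → 40 → 20 → 10 → 5 → 16 → 8 → 4 → 2 → 1
Total steps = 24

24 steps


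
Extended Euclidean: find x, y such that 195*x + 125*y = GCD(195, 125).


Tabular extended Euclidean (each row: r = 195*s + 125*t):
r=195, s=1, t=0
r=125, s=0, t=1
q=1: r=70, s=1, t=-1   [195*(1) + 125*(-1) = 70]
q=1: r=55, s=-1, t=2   [195*(-1) + 125*(2) = 55]
q=1: r=15, s=2, t=-3   [195*(2) + 125*(-3) = 15]
q=3: r=10, s=-7, t=11   [195*(-7) + 125*(11) = 10]
q=1: r=5, s=9, t=-14   [195*(9) + 125*(-14) = 5]
q=2: r=0, s=-25, t=39   [195*(-25) + 125*(39) = 0]
GCD = 5; from the row with r=5: x=9, y=-14
Check: 195*(9) + 125*(-14) = 1755 - 1750 = 5

GCD = 5, x = 9, y = -14


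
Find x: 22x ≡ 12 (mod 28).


GCD(22, 28) = 2 divides 12
Divide: 11x ≡ 6 (mod 14)
x ≡ 12 (mod 14)


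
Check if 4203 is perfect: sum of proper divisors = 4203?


Proper divisors of 4203: 1, 3, 9, 467, 1401
Sum = 1 + 3 + 9 + 467 + 1401 = 1881

No, 4203 is not perfect (1881 ≠ 4203)


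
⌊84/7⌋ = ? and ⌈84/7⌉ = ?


84/7 = 12.0000
floor = 12
ceil = 12

floor = 12, ceil = 12


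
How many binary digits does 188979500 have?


188979500 in base 2 = 1011010000111001100100101100
Number of digits = 28

28 digits (base 2)


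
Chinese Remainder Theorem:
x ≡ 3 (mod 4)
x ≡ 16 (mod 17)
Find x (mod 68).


M = 4*17 = 68
M1 = M/4 = 17, M2 = M/17 = 4
M1^(-1) mod 4 = 1, M2^(-1) mod 17 = 13
x = 3*17*1 + 16*4*13 = 883
883 mod 68 = 67
Check: 67 mod 4 = 3 ✓, 67 mod 17 = 16 ✓

x ≡ 67 (mod 68)


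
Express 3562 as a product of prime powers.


3562 / 2 = 1781
1781 / 13 = 137
137 / 137 = 1
3562 = 2 × 13 × 137


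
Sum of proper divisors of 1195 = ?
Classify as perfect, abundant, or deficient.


Proper divisors: 1, 5, 239
Sum = 1 + 5 + 239 = 245
245 < 1195 → deficient

s(1195) = 245 (deficient)


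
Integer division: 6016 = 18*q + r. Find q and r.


6016 = 18 * 334 + 4
Check: 6012 + 4 = 6016

q = 334, r = 4


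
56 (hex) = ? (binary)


56 (base 16) = 86 (decimal)
86 (decimal) = 1010110 (base 2)


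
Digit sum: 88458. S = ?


8 + 8 + 4 + 5 + 8 = 33


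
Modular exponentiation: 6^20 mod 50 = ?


6^1 mod 50 = 6
6^2 mod 50 = 36
6^3 mod 50 = 16
6^4 mod 50 = 46
6^5 mod 50 = 26
6^6 mod 50 = 6
6^7 mod 50 = 36
6^8 mod 50 = 16
6^9 mod 50 = 46
6^10 mod 50 = 26
6^11 mod 50 = 6
6^12 mod 50 = 36
6^13 mod 50 = 16
6^14 mod 50 = 46
6^15 mod 50 = 26
6^16 mod 50 = 6
6^17 mod 50 = 36
6^18 mod 50 = 16
6^19 mod 50 = 46
6^20 mod 50 = 26


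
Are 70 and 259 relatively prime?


Euclidean algorithm:
259 = 3 * 70 + 49
70 = 1 * 49 + 21
49 = 2 * 21 + 7
21 = 3 * 7 + 0
GCD(70, 259) = 7

No, not coprime (GCD = 7)


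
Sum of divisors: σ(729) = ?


Divisors of 729: 1, 3, 9, 27, 81, 243, 729
Sum = 1 + 3 + 9 + 27 + 81 + 243 + 729 = 1093

σ(729) = 1093


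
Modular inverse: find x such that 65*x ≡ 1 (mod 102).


Use the extended Euclidean algorithm on (102, 65); each row r = 102*s + 65*t:
r=102, s=1, t=0
r=65, s=0, t=1
q=1: r=37, s=1, t=-1   [102*(1) + 65*(-1) = 37]
q=1: r=28, s=-1, t=2   [102*(-1) + 65*(2) = 28]
q=1: r=9, s=2, t=-3   [102*(2) + 65*(-3) = 9]
q=3: r=1, s=-7, t=11   [102*(-7) + 65*(11) = 1]
q=9: r=0, s=65, t=-102   [102*(65) + 65*(-102) = 0]
GCD = 1 with t = 11, so 65*(11) ≡ 1 (mod 102)
Inverse = 11 mod 102 = 11
Check: 65 * 11 = 715 ≡ 1 (mod 102)

65^(-1) ≡ 11 (mod 102)


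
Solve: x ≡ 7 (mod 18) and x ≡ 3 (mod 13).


M = 18*13 = 234
M1 = M/18 = 13, M2 = M/13 = 18
M1^(-1) mod 18 = 7, M2^(-1) mod 13 = 8
x = 7*13*7 + 3*18*8 = 1069
1069 mod 234 = 133
Check: 133 mod 18 = 7 ✓, 133 mod 13 = 3 ✓

x ≡ 133 (mod 234)


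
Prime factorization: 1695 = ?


1695 / 3 = 565
565 / 5 = 113
113 / 113 = 1
1695 = 3 × 5 × 113


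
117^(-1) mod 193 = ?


Use the extended Euclidean algorithm on (193, 117); each row r = 193*s + 117*t:
r=193, s=1, t=0
r=117, s=0, t=1
q=1: r=76, s=1, t=-1   [193*(1) + 117*(-1) = 76]
q=1: r=41, s=-1, t=2   [193*(-1) + 117*(2) = 41]
q=1: r=35, s=2, t=-3   [193*(2) + 117*(-3) = 35]
q=1: r=6, s=-3, t=5   [193*(-3) + 117*(5) = 6]
q=5: r=5, s=17, t=-28   [193*(17) + 117*(-28) = 5]
q=1: r=1, s=-20, t=33   [193*(-20) + 117*(33) = 1]
q=5: r=0, s=117, t=-193   [193*(117) + 117*(-193) = 0]
GCD = 1 with t = 33, so 117*(33) ≡ 1 (mod 193)
Inverse = 33 mod 193 = 33
Check: 117 * 33 = 3861 ≡ 1 (mod 193)

117^(-1) ≡ 33 (mod 193)


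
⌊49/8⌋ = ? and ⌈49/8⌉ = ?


49/8 = 6.1250
floor = 6
ceil = 7

floor = 6, ceil = 7


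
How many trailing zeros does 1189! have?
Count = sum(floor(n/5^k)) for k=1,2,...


floor(1189/5) = 237
floor(1189/25) = 47
floor(1189/125) = 9
floor(1189/625) = 1
Total = 294

294 trailing zeros


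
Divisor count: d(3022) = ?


3022 = 2^1 × 1511^1
d(3022) = (1+1) × (1+1) = 4

4 divisors


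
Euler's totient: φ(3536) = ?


3536 = 2^4 × 13 × 17
Prime factors: 2, 13, 17
φ(3536) = 3536 × (1-1/2) × (1-1/13) × (1-1/17)
= 3536 × 1/2 × 12/13 × 16/17 = 1536

φ(3536) = 1536


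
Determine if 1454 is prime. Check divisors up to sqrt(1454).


1454 / 2 = 727 (exact division)
1454 is NOT prime.

No, 1454 is not prime


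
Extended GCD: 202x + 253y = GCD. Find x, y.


Tabular extended Euclidean (each row: r = 202*s + 253*t):
r=202, s=1, t=0
r=253, s=0, t=1
q=0: r=202, s=1, t=0   [202*(1) + 253*(0) = 202]
q=1: r=51, s=-1, t=1   [202*(-1) + 253*(1) = 51]
q=3: r=49, s=4, t=-3   [202*(4) + 253*(-3) = 49]
q=1: r=2, s=-5, t=4   [202*(-5) + 253*(4) = 2]
q=24: r=1, s=124, t=-99   [202*(124) + 253*(-99) = 1]
q=2: r=0, s=-253, t=202   [202*(-253) + 253*(202) = 0]
GCD = 1; from the row with r=1: x=124, y=-99
Check: 202*(124) + 253*(-99) = 25048 - 25047 = 1

GCD = 1, x = 124, y = -99


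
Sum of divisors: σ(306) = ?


Divisors of 306: 1, 2, 3, 6, 9, 17, 18, 34, 51, 102, 153, 306
Sum = 1 + 2 + 3 + 6 + 9 + 17 + 18 + 34 + 51 + 102 + 153 + 306 = 702

σ(306) = 702


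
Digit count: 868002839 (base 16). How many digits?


868002839 in base 16 = 33BCAC17
Number of digits = 8

8 digits (base 16)


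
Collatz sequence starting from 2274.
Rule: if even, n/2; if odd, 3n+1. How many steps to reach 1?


2274 → 1137 → 3412 → 1706 → 853 → 2560 → 1280 → 640 → 320 → 160 → 80 → 40 → 20 → 10 → 5 → 16 → 8 → 4 → 2 → 1
Total steps = 19

19 steps


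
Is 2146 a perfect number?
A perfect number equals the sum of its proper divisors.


Proper divisors of 2146: 1, 2, 29, 37, 58, 74, 1073
Sum = 1 + 2 + 29 + 37 + 58 + 74 + 1073 = 1274

No, 2146 is not perfect (1274 ≠ 2146)


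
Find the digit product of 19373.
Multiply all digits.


1 × 9 × 3 × 7 × 3 = 567


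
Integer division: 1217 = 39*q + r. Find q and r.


1217 = 39 * 31 + 8
Check: 1209 + 8 = 1217

q = 31, r = 8


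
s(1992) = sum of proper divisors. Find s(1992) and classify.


Proper divisors: 1, 2, 3, 4, 6, 8, 12, 24, 83, 166, 249, 332, 498, 664, 996
Sum = 1 + 2 + 3 + 4 + 6 + 8 + 12 + 24 + 83 + 166 + 249 + 332 + 498 + 664 + 996 = 3048
3048 > 1992 → abundant

s(1992) = 3048 (abundant)


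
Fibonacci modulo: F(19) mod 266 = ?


F(k) mod 266 for k=1..19:
1, 1, 2, 3, 5, 8, 13, 21, 34, 55, 89, 144, 233, 111, 78, 189, 1, 190, 191
F(19) mod 266 = 191


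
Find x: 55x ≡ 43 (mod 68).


GCD(55, 68) = 1, unique solution
a^(-1) mod 68 = 47
x = 47 * 43 mod 68 = 49

x ≡ 49 (mod 68)


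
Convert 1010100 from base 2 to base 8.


1010100 (base 2) = 84 (decimal)
84 (decimal) = 124 (base 8)


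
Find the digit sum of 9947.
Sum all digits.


9 + 9 + 4 + 7 = 29


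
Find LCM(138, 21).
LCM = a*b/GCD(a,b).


GCD(138, 21) = 3
LCM = 138*21/3 = 2898/3 = 966

LCM = 966


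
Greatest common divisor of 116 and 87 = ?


116 = 1 * 87 + 29
87 = 3 * 29 + 0
GCD = 29


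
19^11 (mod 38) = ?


19^1 mod 38 = 19
19^2 mod 38 = 19
19^3 mod 38 = 19
19^4 mod 38 = 19
19^5 mod 38 = 19
19^6 mod 38 = 19
19^7 mod 38 = 19
19^8 mod 38 = 19
19^9 mod 38 = 19
19^10 mod 38 = 19
19^11 mod 38 = 19
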